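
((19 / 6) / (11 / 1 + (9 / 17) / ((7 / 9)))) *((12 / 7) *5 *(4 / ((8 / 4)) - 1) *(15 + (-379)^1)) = -117572 / 139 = -845.84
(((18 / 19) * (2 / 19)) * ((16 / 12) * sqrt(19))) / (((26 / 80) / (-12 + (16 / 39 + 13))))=35200 * sqrt(19) / 61009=2.51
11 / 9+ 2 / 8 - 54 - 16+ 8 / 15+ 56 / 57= -229181 / 3420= -67.01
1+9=10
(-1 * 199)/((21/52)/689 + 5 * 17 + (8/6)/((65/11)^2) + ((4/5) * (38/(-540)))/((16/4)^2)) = -9625192200/4112968111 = -2.34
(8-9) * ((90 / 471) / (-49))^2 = -900 / 59182249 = -0.00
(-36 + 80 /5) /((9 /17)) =-340 /9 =-37.78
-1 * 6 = -6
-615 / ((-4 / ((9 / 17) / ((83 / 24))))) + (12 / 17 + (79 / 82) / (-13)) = 24.17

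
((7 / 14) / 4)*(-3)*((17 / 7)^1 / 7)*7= -51 / 56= -0.91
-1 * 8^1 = -8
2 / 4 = 1 / 2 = 0.50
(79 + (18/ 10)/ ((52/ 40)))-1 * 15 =850/ 13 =65.38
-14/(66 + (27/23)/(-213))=-22862/107769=-0.21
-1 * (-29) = 29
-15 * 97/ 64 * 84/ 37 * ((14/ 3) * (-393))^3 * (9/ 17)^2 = 1908425952890415/ 21386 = 89237162297.32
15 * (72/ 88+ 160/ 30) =1015/ 11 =92.27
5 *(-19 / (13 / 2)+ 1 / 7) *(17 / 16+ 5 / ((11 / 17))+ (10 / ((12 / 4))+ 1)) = -61295 / 336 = -182.43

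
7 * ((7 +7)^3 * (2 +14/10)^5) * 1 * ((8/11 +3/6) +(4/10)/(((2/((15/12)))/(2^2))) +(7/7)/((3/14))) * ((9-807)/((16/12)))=-247560328678026/6875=-36008775080.44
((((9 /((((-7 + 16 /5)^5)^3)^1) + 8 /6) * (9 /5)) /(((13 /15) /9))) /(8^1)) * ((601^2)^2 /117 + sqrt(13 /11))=4918685090937491289501 * sqrt(143) /17367209322176769254056 + 71302440874847576879506708027989 /20524883744390727300248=3473951026.10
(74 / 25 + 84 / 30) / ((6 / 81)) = 1944 / 25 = 77.76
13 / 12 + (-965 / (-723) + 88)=87163 / 964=90.42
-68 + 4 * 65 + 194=386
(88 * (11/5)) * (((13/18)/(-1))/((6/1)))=-3146/135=-23.30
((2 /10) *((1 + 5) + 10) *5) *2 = 32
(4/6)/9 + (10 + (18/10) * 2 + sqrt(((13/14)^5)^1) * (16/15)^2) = 5408 * sqrt(182)/77175 + 1846/135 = 14.62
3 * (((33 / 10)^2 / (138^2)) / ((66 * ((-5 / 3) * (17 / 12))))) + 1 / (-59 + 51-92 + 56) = -0.02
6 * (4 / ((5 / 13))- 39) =-858 / 5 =-171.60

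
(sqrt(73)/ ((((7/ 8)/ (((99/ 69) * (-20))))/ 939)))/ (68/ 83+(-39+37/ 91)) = 6965.31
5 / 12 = 0.42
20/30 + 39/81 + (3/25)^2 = 19618/16875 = 1.16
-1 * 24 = -24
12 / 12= 1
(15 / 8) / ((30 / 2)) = 1 / 8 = 0.12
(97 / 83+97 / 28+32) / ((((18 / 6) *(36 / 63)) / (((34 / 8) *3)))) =1447295 / 5312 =272.46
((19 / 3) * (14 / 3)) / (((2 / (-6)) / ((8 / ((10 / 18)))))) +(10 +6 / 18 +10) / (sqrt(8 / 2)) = -37999 / 30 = -1266.63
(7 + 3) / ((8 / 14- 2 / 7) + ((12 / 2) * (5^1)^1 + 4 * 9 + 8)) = 7 / 52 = 0.13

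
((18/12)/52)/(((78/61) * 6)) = 61/16224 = 0.00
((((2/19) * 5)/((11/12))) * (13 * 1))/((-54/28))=-7280/1881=-3.87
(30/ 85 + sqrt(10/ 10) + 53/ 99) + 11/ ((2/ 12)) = 114256/ 1683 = 67.89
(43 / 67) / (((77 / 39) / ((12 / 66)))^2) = 261612 / 48066403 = 0.01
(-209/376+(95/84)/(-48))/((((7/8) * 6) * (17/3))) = -109801/5637744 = -0.02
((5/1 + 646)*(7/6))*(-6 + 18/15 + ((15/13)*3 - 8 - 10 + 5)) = -707854/65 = -10890.06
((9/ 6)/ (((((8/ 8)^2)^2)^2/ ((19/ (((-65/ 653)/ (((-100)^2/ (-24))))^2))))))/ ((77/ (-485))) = -122792466718750/ 39039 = -3145379408.25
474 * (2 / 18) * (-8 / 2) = -632 / 3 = -210.67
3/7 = 0.43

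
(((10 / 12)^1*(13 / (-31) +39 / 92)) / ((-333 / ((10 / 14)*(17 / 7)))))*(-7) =5525 / 39888072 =0.00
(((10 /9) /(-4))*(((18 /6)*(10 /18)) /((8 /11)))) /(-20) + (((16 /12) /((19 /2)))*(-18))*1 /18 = -3563 /32832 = -0.11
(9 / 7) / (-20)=-9 / 140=-0.06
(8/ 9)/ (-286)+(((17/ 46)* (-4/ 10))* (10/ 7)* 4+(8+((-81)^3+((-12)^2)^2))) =-105820168955/ 207207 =-510697.85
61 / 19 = 3.21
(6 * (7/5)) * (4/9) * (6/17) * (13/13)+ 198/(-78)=-1349/1105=-1.22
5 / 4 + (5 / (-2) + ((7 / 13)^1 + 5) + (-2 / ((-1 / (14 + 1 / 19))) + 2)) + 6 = 40.39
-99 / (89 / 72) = -7128 / 89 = -80.09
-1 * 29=-29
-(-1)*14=14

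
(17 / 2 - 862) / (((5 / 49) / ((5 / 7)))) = -11949 / 2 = -5974.50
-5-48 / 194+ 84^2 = 683923 / 97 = 7050.75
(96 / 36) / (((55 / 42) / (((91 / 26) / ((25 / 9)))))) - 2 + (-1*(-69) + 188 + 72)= 453153 / 1375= 329.57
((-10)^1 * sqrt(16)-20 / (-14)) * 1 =-270 / 7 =-38.57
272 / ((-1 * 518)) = -136 / 259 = -0.53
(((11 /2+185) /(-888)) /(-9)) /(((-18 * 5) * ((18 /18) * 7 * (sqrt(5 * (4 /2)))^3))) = -127 * sqrt(10) /335664000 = -0.00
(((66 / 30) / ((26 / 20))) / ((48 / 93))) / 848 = 0.00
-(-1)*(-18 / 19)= -18 / 19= -0.95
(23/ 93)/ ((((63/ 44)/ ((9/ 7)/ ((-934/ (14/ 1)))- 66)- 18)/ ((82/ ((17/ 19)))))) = -16203704792/ 12883870971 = -1.26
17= 17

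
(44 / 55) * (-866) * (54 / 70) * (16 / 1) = -1496448 / 175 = -8551.13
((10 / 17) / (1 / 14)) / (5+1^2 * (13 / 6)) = 840 / 731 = 1.15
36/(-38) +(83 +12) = 1787/19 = 94.05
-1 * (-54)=54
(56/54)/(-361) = -28/9747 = -0.00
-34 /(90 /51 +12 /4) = -578 /81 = -7.14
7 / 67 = 0.10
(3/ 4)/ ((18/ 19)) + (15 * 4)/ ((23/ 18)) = 47.75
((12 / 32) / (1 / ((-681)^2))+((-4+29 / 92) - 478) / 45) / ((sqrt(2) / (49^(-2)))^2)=287977855 / 19093020912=0.02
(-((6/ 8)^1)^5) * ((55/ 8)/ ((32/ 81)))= -1082565/ 262144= -4.13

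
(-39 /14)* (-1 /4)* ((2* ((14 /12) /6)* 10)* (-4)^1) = -65 /6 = -10.83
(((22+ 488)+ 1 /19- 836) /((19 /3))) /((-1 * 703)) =18579 /253783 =0.07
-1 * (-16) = 16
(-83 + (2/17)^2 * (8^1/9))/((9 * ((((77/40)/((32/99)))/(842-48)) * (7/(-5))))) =1096868441600/1249127649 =878.11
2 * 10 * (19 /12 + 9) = 635 /3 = 211.67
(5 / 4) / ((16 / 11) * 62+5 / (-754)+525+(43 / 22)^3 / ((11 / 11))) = 5017870 / 2499469431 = 0.00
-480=-480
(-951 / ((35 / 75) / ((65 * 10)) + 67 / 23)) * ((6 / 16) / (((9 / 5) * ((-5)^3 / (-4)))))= -1421745 / 653411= -2.18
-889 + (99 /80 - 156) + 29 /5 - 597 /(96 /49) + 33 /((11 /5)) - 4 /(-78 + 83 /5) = -65212503 /49120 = -1327.62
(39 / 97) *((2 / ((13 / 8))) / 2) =24 / 97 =0.25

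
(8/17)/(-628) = -2/2669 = -0.00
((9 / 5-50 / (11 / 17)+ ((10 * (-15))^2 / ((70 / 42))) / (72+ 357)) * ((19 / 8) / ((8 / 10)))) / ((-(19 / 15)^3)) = 106187625 / 1651936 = 64.28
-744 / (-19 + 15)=186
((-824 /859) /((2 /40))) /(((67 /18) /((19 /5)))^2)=-385513344 /19280255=-20.00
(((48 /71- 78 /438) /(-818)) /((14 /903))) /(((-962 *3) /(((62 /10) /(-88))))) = -3440473 /3589155352640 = -0.00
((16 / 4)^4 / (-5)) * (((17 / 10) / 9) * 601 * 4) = -5231104 / 225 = -23249.35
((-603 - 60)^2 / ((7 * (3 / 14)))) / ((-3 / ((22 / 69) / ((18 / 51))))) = -18266534 / 207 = -88244.13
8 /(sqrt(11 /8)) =16 * sqrt(22) /11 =6.82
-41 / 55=-0.75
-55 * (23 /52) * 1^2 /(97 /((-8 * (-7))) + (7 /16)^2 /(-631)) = -357600320 /25457653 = -14.05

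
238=238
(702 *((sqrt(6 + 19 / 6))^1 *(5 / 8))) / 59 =585 *sqrt(330) / 472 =22.51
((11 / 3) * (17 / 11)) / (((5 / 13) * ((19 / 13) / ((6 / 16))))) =2873 / 760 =3.78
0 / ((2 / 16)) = 0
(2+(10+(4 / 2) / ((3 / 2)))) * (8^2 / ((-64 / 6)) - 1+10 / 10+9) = 40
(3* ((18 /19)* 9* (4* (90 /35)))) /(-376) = -4374 /6251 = -0.70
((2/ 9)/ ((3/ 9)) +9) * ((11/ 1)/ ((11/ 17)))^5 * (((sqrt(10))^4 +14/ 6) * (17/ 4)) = 214896776807/ 36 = 5969354911.31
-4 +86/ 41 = -78/ 41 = -1.90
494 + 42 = 536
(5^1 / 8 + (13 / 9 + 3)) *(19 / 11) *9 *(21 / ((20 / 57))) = 1660239 / 352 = 4716.59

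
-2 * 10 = -20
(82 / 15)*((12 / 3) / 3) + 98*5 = 22378 / 45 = 497.29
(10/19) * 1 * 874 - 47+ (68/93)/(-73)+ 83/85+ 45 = 264853477/577065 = 458.97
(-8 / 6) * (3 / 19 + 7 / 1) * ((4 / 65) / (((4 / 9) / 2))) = -3264 / 1235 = -2.64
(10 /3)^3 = 1000 /27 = 37.04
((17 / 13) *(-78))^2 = 10404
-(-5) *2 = 10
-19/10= -1.90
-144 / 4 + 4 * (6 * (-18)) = -468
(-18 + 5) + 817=804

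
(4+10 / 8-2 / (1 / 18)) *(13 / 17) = -1599 / 68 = -23.51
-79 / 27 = -2.93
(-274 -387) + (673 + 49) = 61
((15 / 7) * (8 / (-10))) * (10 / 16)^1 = -15 / 14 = -1.07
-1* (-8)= 8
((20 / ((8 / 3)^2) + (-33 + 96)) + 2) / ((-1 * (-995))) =217 / 3184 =0.07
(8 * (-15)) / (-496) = 0.24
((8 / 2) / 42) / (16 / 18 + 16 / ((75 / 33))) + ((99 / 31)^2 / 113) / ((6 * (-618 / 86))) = 692687031 / 69839633276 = 0.01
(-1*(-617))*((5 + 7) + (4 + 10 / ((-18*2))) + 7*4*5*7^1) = 11058491 / 18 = 614360.61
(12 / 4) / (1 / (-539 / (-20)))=1617 / 20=80.85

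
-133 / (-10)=133 / 10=13.30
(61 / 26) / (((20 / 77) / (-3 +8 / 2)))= 9.03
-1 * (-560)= 560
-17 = -17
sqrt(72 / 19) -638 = -638+6 * sqrt(38) / 19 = -636.05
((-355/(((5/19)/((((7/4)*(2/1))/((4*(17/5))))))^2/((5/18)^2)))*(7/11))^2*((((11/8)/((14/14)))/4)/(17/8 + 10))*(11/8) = 1207645221773265625/111472403822936064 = 10.83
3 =3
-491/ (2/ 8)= -1964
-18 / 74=-9 / 37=-0.24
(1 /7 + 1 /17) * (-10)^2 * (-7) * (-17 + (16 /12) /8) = 40400 /17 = 2376.47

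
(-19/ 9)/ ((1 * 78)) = -19/ 702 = -0.03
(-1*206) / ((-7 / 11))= 2266 / 7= 323.71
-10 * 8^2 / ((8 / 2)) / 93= -160 / 93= -1.72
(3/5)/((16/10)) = 3/8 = 0.38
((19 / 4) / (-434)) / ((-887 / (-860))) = -0.01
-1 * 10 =-10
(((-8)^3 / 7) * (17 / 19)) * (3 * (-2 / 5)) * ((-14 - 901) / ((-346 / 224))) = 152911872 / 3287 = 46520.19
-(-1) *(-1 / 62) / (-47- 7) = 1 / 3348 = 0.00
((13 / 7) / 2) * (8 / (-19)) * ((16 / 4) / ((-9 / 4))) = 832 / 1197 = 0.70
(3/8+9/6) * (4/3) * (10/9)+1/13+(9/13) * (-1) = 253/117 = 2.16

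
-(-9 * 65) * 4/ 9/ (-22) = -130/ 11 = -11.82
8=8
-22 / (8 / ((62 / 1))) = -341 / 2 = -170.50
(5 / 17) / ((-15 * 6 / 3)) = -0.01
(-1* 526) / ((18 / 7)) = -1841 / 9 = -204.56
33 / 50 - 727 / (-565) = 10999 / 5650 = 1.95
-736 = -736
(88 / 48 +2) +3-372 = -2191 / 6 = -365.17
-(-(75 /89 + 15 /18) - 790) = 422755 /534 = 791.68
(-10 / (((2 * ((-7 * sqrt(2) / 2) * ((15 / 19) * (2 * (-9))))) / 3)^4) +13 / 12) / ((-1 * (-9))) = 68262700679 / 567106596000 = 0.12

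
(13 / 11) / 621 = 13 / 6831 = 0.00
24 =24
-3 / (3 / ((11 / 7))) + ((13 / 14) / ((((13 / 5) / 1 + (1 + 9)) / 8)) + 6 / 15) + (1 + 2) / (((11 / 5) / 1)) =18962 / 24255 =0.78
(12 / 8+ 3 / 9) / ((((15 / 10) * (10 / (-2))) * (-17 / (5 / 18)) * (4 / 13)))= 143 / 11016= 0.01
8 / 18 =4 / 9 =0.44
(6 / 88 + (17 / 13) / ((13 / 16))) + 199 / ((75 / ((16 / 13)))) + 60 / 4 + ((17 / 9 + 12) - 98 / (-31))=1918706989 / 51866100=36.99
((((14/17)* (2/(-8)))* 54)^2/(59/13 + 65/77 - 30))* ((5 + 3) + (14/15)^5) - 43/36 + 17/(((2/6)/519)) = 1176125654576869/44509612500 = 26424.08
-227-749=-976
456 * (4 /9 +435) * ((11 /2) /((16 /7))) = 5733497 /12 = 477791.42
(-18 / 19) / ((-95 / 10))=36 / 361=0.10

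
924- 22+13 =915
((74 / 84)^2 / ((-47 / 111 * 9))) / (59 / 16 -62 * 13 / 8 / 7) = 202612 / 10650717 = 0.02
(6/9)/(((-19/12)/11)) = -88/19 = -4.63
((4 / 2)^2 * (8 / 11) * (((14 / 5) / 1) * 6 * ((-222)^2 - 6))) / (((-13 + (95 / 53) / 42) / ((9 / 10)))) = -1326844447488 / 7931825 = -167281.10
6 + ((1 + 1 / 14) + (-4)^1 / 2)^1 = 5.07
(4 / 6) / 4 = 1 / 6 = 0.17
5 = 5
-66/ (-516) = 11/ 86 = 0.13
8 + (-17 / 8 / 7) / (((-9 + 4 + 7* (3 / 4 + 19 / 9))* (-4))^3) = 70936521001 / 8867063576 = 8.00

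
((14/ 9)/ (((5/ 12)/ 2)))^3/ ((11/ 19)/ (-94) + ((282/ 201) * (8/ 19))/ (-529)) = -88933625503744/ 1554393375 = -57214.36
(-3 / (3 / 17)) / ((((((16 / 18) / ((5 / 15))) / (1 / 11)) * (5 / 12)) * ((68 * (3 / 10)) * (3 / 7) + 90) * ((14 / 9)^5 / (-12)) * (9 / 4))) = 111537 / 13522432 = 0.01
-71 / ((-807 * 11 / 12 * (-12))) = -71 / 8877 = -0.01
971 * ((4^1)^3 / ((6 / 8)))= 248576 / 3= 82858.67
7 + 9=16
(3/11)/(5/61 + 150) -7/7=-100522/100705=-1.00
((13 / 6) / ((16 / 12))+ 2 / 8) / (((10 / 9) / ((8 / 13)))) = 27 / 26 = 1.04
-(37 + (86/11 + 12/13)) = -6541/143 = -45.74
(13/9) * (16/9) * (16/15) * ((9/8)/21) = 416/2835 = 0.15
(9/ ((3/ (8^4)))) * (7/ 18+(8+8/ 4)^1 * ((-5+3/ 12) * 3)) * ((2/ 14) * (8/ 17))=-41910272/ 357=-117395.72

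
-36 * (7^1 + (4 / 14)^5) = -4236516 / 16807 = -252.07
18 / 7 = 2.57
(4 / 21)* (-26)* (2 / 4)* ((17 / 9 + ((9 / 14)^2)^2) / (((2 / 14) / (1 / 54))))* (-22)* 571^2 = 33201831943423 / 7001316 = 4742227.31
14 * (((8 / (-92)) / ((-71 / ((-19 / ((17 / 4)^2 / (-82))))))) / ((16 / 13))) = 567112 / 471937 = 1.20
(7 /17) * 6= 42 /17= 2.47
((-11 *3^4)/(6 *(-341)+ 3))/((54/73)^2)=58619/73548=0.80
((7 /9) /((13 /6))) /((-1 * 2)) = -7 /39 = -0.18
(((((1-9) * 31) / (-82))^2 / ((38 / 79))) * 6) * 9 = 32797008 / 31939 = 1026.86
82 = 82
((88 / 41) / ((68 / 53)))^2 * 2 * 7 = 19033784 / 485809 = 39.18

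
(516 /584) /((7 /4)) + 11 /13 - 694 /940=1913129 /3122210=0.61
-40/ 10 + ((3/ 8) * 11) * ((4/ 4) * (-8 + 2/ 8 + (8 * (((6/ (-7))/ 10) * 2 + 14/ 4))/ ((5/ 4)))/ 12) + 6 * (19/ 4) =653157/ 22400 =29.16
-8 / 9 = -0.89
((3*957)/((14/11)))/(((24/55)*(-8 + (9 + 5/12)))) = 1736955/476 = 3649.07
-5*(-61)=305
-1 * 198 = -198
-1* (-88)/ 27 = 88/ 27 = 3.26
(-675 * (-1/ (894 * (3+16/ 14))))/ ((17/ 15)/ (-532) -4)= -6284250/ 137999777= -0.05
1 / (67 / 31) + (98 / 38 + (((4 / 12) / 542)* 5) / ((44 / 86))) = 138782879 / 45537756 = 3.05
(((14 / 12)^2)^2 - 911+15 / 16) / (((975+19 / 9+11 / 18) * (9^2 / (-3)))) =147130 / 4276557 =0.03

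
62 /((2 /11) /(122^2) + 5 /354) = 224588397 /51208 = 4385.81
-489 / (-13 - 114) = 489 / 127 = 3.85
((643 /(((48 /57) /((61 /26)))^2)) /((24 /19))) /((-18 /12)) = -16410863977 /6230016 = -2634.16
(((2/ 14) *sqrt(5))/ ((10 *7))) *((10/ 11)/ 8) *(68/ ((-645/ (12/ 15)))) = -34 *sqrt(5)/ 1738275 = -0.00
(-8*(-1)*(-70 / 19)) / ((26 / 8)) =-2240 / 247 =-9.07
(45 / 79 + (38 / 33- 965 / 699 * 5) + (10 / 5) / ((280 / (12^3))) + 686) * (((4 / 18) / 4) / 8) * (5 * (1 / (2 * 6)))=2.01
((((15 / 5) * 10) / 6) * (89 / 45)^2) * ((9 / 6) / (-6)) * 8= -15842 / 405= -39.12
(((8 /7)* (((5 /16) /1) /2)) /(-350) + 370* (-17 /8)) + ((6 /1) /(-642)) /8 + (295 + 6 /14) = -51467711 /104860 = -490.82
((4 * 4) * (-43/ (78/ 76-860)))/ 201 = 26144/ 6560841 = 0.00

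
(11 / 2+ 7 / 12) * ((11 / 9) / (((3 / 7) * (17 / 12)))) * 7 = 39347 / 459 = 85.72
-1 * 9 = -9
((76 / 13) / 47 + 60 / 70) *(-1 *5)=-4.91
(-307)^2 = 94249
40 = 40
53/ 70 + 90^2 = 567053/ 70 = 8100.76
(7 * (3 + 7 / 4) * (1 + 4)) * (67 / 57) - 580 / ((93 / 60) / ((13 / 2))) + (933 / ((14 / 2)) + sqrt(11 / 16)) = -5477659 / 2604 + sqrt(11) / 4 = -2102.73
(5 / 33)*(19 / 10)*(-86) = -817 / 33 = -24.76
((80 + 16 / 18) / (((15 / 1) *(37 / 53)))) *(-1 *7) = -270088 / 4995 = -54.07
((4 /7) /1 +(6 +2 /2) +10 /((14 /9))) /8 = 7 /4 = 1.75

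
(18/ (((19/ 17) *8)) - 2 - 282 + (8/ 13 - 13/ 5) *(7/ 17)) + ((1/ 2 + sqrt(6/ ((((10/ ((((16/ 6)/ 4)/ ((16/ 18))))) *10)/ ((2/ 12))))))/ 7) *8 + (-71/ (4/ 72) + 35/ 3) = -2731019923/ 1763580 + 2 *sqrt(3)/ 35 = -1548.47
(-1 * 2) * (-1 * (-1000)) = -2000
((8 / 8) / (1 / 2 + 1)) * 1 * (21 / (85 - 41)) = 7 / 22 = 0.32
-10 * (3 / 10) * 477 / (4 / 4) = -1431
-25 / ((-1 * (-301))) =-25 / 301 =-0.08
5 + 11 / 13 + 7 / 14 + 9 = 399 / 26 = 15.35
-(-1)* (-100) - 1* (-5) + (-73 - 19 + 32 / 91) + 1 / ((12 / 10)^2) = -609185 / 3276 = -185.95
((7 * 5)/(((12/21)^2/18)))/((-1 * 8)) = -241.17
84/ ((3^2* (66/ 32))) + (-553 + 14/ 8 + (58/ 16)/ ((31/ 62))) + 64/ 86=-2293376/ 4257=-538.73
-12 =-12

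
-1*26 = -26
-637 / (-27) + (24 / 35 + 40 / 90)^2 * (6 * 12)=3821989 / 33075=115.56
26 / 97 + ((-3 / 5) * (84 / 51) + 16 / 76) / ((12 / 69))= -658544 / 156655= -4.20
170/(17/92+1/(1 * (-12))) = 11730/7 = 1675.71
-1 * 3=-3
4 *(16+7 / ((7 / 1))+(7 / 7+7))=100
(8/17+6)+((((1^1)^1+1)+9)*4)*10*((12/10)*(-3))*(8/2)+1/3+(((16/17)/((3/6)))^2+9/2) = -10960879/1734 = -6321.15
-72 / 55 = -1.31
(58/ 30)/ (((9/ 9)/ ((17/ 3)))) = 493/ 45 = 10.96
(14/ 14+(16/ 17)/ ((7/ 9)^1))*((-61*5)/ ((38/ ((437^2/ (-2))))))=806240965/ 476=1693783.54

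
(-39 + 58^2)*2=6650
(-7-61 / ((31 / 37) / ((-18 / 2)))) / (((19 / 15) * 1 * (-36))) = -25120 / 1767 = -14.22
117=117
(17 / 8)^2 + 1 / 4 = 4.77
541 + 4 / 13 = 7037 / 13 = 541.31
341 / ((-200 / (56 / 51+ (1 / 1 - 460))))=7963373 / 10200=780.72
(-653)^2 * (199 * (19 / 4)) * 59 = 95122893311 / 4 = 23780723327.75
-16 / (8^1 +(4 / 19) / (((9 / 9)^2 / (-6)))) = -19 / 8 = -2.38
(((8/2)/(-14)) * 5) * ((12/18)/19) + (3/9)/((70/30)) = 37/399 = 0.09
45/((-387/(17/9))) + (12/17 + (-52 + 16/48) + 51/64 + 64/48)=-20652887/421056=-49.05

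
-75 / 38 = -1.97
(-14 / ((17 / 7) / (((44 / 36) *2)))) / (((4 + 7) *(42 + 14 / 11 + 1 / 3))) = -2156 / 73389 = -0.03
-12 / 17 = -0.71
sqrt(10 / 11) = sqrt(110) / 11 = 0.95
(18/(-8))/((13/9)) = -81/52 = -1.56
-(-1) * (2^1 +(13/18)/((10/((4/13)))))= 91/45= 2.02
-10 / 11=-0.91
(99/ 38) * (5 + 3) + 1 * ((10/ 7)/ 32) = 44447/ 2128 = 20.89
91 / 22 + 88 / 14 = 1605 / 154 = 10.42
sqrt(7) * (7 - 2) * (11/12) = 12.13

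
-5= -5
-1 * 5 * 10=-50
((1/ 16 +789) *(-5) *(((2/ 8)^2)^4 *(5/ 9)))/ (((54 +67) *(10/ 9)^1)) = -63125/ 253755392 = -0.00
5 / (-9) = -5 / 9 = -0.56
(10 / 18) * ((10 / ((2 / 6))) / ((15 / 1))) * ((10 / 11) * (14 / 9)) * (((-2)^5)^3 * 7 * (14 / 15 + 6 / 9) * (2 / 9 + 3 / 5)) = -3802136576 / 8019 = -474140.99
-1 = -1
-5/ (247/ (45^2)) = -10125/ 247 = -40.99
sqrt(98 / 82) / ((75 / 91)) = 637 * sqrt(41) / 3075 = 1.33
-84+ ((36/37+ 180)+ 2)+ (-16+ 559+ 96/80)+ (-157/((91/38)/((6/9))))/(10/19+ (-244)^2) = 18372521464757/28565476485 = 643.17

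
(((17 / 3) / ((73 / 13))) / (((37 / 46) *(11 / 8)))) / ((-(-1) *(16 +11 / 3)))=81328 / 1752949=0.05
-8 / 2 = -4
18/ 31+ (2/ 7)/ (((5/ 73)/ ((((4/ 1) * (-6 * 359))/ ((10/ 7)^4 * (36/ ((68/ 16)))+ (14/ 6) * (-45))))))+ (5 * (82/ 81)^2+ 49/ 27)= 504546749419477/ 964678428225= 523.02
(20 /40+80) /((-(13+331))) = -161 /688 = -0.23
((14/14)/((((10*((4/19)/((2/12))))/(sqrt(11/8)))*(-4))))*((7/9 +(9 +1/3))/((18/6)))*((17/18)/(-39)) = 0.00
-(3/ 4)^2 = -9/ 16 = -0.56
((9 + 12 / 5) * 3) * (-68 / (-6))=1938 / 5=387.60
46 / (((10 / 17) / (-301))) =-117691 / 5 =-23538.20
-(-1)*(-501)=-501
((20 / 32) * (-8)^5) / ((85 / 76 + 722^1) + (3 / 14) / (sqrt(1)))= -10895360 / 384813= -28.31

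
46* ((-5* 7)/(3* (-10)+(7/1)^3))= -1610/313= -5.14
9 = 9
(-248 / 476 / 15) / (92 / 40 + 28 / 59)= -7316 / 584409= -0.01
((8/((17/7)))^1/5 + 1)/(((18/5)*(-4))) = -0.12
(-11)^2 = 121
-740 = -740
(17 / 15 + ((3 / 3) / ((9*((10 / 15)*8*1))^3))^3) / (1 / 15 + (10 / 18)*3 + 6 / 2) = 7664764276703237 / 32011662567407616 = 0.24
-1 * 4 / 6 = -2 / 3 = -0.67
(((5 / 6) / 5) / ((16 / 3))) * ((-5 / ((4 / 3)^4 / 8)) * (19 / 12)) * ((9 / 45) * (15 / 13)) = -7695 / 53248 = -0.14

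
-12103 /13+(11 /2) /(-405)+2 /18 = -754031 /810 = -930.90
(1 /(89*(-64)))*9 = -9 /5696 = -0.00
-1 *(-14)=14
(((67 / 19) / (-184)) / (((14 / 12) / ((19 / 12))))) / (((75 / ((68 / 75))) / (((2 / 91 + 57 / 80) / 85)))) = -358249 / 131859000000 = -0.00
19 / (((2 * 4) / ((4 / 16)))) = 19 / 32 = 0.59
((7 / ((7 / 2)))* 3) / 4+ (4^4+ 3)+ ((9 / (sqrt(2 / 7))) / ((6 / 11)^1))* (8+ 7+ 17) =521 / 2+ 264* sqrt(14) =1248.30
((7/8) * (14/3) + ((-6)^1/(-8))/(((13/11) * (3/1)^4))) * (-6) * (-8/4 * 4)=22976/117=196.38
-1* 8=-8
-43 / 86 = -1 / 2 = -0.50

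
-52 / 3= -17.33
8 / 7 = 1.14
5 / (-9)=-5 / 9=-0.56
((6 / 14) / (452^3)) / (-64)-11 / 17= -455078170675 / 703302627328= -0.65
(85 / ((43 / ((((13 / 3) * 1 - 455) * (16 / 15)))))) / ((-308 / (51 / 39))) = 120224 / 29799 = 4.03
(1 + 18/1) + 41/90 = 1751/90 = 19.46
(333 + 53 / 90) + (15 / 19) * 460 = 1191437 / 1710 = 696.75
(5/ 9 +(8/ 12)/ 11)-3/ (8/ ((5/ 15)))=389/ 792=0.49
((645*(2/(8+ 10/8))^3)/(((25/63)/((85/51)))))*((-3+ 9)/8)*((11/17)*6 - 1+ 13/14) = 67393728/861101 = 78.26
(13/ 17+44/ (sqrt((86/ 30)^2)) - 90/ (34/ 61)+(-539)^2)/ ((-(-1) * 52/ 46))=4882085685/ 19006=256870.76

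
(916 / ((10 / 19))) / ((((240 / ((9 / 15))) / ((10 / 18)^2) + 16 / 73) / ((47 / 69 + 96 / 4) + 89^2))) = 43534361249 / 4080660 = 10668.46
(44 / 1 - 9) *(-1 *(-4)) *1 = 140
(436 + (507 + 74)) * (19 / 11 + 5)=75258 / 11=6841.64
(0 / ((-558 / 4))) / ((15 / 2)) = 0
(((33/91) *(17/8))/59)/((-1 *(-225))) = 187/3221400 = 0.00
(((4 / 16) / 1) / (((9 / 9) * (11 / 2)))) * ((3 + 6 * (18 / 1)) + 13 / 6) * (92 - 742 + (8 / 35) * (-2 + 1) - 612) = -714211 / 110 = -6492.83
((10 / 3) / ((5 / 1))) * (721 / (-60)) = -721 / 90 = -8.01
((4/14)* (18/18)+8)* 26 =1508/7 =215.43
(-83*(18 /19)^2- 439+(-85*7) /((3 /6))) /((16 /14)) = -4304727 /2888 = -1490.56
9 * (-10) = -90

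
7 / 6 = 1.17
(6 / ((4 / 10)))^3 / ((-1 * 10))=-675 / 2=-337.50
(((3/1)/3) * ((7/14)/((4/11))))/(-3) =-0.46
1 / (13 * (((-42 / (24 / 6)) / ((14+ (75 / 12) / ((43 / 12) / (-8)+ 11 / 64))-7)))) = 1658 / 14469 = 0.11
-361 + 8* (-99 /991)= -358543 /991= -361.80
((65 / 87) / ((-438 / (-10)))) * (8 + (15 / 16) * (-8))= 325 / 38106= 0.01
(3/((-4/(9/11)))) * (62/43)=-837/946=-0.88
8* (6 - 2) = 32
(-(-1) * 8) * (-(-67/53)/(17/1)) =536/901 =0.59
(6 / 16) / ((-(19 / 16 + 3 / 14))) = -42 / 157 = -0.27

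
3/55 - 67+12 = -3022/55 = -54.95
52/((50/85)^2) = 3757/25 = 150.28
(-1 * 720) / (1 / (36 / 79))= -25920 / 79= -328.10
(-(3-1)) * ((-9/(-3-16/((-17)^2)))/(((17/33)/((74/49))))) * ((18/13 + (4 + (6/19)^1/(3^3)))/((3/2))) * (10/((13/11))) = -73040285120/138930337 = -525.73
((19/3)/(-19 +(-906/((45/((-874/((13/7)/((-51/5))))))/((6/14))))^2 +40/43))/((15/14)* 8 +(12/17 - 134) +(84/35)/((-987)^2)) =-793961603378125/26823965880001857588063834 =-0.00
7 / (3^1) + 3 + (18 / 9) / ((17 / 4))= 296 / 51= 5.80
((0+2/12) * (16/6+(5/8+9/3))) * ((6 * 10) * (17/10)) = 2567/24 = 106.96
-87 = -87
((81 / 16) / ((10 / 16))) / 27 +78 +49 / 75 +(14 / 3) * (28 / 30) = 37489 / 450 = 83.31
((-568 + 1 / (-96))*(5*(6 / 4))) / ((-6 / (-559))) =-152408555 / 384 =-396897.28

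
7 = 7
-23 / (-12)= 23 / 12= 1.92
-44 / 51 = -0.86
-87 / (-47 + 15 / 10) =174 / 91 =1.91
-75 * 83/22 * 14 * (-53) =2309475/11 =209952.27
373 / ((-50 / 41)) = -15293 / 50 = -305.86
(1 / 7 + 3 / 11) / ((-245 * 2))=-16 / 18865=-0.00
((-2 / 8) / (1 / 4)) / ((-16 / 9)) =9 / 16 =0.56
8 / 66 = 4 / 33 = 0.12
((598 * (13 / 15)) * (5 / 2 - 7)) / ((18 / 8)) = -15548 / 15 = -1036.53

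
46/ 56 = 23/ 28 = 0.82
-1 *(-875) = 875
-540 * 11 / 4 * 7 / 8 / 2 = -10395 / 16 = -649.69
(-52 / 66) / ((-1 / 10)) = 260 / 33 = 7.88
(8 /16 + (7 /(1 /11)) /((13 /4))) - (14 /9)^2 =45853 /2106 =21.77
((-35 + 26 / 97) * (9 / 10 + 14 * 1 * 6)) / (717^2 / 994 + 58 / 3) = -4264678971 / 775960715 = -5.50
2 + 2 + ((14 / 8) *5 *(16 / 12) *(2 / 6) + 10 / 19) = 1439 / 171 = 8.42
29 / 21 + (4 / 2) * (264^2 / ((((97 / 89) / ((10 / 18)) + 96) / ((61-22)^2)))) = 60038897189 / 27741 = 2164265.79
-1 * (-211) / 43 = 211 / 43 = 4.91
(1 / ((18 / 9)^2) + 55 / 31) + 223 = 225.02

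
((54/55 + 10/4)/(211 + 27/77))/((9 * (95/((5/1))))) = 2681/27828540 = 0.00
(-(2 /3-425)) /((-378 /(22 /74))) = -14003 /41958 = -0.33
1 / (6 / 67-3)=-67 / 195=-0.34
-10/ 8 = -5/ 4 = -1.25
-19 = -19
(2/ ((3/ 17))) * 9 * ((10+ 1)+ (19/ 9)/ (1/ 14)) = 12410/ 3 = 4136.67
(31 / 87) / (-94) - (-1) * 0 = -0.00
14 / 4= 7 / 2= 3.50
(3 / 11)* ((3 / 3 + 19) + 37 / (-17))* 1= 909 / 187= 4.86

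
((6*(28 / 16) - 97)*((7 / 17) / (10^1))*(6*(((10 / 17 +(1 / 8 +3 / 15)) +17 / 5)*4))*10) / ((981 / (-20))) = 7103726 / 94503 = 75.17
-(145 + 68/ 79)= -145.86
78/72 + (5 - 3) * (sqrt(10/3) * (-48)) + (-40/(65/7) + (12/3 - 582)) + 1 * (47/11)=-990049/1716 - 32 * sqrt(30)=-752.22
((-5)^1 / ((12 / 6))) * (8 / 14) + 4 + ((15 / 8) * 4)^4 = 354663 / 112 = 3166.63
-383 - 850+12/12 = -1232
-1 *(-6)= 6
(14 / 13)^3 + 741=1630721 / 2197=742.25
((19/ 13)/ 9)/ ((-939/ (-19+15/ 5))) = 304/ 109863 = 0.00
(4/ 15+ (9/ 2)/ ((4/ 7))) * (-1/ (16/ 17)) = -16609/ 1920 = -8.65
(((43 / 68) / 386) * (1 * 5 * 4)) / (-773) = -215 / 5072426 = -0.00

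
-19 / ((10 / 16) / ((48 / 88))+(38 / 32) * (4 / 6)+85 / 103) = -31312 / 4553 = -6.88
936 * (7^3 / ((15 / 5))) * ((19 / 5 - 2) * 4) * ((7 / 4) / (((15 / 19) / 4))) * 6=1024785216 / 25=40991408.64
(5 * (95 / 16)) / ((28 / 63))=4275 / 64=66.80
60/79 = 0.76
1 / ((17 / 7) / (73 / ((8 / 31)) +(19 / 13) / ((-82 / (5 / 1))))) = 8440593 / 72488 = 116.44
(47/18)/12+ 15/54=107/216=0.50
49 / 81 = 0.60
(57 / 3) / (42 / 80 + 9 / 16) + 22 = 3434 / 87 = 39.47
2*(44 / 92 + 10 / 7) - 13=-1479 / 161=-9.19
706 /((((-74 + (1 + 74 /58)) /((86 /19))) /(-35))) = 3081337 /1976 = 1559.38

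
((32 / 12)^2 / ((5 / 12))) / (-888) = -32 / 1665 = -0.02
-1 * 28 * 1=-28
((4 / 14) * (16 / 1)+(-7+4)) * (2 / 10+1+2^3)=506 / 35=14.46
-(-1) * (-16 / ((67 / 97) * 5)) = -4.63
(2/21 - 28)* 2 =-55.81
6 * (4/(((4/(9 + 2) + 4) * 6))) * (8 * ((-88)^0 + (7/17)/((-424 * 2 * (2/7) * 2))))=211255/28832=7.33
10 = 10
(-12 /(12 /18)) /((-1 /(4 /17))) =72 /17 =4.24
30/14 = 15/7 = 2.14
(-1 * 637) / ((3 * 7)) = -91 / 3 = -30.33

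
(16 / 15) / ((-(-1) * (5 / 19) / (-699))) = -70832 / 25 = -2833.28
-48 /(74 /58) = -1392 /37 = -37.62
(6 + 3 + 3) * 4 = 48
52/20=13/5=2.60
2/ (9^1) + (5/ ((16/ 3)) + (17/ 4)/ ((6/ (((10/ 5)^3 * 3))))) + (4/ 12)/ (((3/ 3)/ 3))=2759/ 144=19.16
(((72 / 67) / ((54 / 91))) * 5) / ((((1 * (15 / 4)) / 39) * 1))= 18928 / 201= 94.17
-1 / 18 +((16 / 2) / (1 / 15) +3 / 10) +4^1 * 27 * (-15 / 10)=-1879 / 45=-41.76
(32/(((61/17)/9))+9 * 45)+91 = 35152/61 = 576.26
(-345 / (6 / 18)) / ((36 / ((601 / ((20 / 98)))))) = -677327 / 8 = -84665.88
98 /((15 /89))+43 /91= 794347 /1365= 581.94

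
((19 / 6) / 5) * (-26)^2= 6422 / 15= 428.13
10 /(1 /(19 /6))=95 /3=31.67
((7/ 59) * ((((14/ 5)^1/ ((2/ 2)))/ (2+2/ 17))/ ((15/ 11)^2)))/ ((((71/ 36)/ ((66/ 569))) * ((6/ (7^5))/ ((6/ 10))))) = 37268614922/ 4469139375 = 8.34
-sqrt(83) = -9.11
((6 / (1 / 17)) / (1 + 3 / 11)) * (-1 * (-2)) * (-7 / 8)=-140.25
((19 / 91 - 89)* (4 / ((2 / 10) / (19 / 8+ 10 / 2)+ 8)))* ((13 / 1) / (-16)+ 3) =-744875 / 7696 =-96.79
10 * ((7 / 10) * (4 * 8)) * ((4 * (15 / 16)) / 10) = 84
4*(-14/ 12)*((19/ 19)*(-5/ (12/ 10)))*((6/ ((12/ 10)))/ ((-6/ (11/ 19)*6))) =-9625/ 6156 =-1.56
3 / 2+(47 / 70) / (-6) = 1.39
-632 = -632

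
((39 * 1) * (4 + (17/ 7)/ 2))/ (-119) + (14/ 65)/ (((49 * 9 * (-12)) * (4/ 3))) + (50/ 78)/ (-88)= -9199433/ 5360355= -1.72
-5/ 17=-0.29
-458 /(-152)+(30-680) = -49171 /76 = -646.99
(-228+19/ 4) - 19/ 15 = -13471/ 60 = -224.52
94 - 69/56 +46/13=96.31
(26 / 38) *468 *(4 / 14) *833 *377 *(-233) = -127193065272 / 19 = -6694371856.42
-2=-2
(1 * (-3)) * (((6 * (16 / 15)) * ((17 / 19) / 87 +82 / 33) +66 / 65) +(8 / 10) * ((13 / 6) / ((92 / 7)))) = -186110987 / 3624478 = -51.35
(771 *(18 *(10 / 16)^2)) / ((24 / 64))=57825 / 4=14456.25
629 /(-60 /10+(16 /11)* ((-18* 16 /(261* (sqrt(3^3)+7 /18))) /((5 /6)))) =-13855345829215 /131038473234+83213982720* sqrt(3) /21839745539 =-99.14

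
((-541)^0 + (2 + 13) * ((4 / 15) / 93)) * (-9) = -291 / 31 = -9.39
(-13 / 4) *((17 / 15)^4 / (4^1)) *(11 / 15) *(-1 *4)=11943503 / 3037500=3.93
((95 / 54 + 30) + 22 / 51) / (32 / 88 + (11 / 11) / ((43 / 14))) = 13977623 / 299268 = 46.71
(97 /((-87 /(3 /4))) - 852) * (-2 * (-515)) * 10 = -254742175 /29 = -8784212.93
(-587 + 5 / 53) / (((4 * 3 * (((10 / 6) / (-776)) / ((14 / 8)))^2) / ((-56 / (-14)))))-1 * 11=-172093710727 / 1325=-129882045.83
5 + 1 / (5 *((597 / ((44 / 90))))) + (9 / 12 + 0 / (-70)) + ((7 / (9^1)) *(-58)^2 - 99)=1355712463 / 537300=2523.19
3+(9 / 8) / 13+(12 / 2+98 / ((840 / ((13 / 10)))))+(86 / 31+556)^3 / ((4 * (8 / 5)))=1583612376823657 / 58092450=27260209.83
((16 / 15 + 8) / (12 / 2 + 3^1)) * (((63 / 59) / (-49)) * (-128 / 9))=17408 / 55755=0.31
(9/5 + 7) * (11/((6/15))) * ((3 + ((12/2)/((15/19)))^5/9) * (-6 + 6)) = 0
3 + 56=59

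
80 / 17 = 4.71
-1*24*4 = -96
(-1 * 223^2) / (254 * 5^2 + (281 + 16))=-49729 / 6647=-7.48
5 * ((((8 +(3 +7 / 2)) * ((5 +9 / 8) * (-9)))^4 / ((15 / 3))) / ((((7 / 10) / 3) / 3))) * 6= 515919660268643505 / 16384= 31489237076943.57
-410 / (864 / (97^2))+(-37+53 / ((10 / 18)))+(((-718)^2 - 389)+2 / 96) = 275793391 / 540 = 510728.50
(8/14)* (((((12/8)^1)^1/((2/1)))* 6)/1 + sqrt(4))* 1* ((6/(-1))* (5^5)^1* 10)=-4875000/7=-696428.57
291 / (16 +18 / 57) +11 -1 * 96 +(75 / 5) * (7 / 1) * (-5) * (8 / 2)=-671821 / 310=-2167.16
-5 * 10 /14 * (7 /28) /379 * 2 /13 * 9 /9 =-25 /68978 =-0.00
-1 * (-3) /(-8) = -3 /8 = -0.38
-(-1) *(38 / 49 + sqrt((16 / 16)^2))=87 / 49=1.78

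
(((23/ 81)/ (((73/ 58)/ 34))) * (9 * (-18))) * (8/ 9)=-725696/ 657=-1104.56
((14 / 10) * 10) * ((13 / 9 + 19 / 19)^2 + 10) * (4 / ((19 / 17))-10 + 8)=181160 / 513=353.14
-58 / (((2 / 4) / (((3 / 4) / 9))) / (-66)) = 638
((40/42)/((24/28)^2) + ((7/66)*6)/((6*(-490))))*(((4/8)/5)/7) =53891/2910600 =0.02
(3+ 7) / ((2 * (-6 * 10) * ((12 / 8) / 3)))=-1 / 6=-0.17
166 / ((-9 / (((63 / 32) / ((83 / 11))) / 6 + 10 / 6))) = -27253 / 864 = -31.54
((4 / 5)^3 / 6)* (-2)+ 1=311 / 375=0.83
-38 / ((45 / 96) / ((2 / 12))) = -608 / 45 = -13.51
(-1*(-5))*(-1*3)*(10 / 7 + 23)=-2565 / 7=-366.43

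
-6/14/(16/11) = -33/112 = -0.29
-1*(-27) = 27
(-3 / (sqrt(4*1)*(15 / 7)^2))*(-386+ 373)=637 / 150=4.25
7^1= 7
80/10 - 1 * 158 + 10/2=-145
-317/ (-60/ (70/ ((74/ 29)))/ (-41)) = -5942.32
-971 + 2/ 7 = -6795/ 7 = -970.71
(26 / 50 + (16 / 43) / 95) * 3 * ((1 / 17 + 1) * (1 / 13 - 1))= -6934248 / 4513925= -1.54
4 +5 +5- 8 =6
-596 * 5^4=-372500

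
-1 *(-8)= 8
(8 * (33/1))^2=69696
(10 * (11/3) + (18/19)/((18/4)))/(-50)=-1051/1425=-0.74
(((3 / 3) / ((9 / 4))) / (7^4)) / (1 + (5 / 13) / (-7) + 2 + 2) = 26 / 694575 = 0.00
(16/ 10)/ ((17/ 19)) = 152/ 85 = 1.79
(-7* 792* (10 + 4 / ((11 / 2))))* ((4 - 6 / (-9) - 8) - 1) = 257712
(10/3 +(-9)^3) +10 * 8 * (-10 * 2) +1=-6974/3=-2324.67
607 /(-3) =-607 /3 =-202.33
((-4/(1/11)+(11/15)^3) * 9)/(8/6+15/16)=-2354704/13625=-172.82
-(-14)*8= 112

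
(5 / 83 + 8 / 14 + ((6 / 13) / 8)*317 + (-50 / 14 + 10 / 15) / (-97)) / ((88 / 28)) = 166603241 / 27631032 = 6.03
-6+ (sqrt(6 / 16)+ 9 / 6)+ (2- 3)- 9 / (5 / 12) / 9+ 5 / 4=-133 / 20+ sqrt(6) / 4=-6.04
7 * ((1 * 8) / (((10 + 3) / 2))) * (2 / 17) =224 / 221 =1.01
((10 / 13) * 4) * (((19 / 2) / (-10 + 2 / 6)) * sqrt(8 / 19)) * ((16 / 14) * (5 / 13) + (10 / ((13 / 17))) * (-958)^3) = 125552317828800 * sqrt(38) / 34307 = 22559724433.18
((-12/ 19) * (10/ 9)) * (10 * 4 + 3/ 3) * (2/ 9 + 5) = -77080/ 513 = -150.25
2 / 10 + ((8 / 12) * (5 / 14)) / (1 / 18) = 4.49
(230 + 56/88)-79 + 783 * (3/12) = 347.39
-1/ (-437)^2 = -1/ 190969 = -0.00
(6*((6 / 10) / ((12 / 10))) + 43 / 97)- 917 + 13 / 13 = -88518 / 97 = -912.56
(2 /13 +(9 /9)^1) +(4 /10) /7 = 551 /455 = 1.21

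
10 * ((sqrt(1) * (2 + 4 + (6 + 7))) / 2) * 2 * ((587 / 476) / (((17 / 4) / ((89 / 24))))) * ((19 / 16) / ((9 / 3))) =94298615 / 1165248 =80.93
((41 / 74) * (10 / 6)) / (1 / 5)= 1025 / 222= 4.62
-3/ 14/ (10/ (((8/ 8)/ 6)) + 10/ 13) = -39/ 11060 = -0.00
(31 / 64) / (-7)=-31 / 448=-0.07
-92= -92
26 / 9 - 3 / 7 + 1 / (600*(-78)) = 805993 / 327600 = 2.46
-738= -738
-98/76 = -49/38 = -1.29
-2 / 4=-0.50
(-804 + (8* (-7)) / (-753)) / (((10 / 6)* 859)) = -605356 / 1078045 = -0.56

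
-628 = -628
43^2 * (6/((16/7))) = 38829/8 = 4853.62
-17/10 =-1.70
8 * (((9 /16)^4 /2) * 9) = 59049 /16384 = 3.60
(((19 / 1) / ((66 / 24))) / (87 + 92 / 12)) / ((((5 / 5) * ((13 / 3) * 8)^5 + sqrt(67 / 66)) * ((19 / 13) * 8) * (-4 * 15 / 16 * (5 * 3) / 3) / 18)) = -691813173362688 / 5780353932606130689292025 + 2302911 * sqrt(4422) / 63583893258667437582212275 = -0.00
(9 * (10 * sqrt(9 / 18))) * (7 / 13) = 34.27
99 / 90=11 / 10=1.10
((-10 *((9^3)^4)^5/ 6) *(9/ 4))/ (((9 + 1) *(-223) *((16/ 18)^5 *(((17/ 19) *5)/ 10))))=6048364688379893166990207777904622075492922546837506488966740993/ 496893952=12172345153397828370006420000000000000000000000000000000.00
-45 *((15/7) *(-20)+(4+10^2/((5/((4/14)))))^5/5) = -13052988612/16807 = -776640.01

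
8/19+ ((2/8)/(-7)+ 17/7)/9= 3289/4788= 0.69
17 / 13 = 1.31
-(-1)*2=2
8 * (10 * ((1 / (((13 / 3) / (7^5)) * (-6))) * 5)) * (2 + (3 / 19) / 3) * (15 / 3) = -50421000 / 19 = -2653736.84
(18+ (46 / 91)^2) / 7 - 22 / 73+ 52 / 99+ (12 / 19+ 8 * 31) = 2001553729492 / 7959622671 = 251.46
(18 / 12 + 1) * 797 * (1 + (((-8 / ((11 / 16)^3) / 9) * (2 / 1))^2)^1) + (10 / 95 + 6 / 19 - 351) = 334146622259953 / 5452864758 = 61279.10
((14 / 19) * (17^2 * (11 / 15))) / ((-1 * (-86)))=22253 / 12255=1.82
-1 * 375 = -375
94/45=2.09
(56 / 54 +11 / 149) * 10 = 44690 / 4023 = 11.11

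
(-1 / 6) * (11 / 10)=-11 / 60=-0.18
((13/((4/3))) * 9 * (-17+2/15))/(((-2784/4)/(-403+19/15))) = -9909757/11600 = -854.29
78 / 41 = 1.90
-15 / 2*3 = -22.50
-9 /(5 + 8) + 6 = 69 /13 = 5.31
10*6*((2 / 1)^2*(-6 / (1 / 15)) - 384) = -44640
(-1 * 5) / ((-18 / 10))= 25 / 9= 2.78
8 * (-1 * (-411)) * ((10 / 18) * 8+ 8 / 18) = 48224 / 3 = 16074.67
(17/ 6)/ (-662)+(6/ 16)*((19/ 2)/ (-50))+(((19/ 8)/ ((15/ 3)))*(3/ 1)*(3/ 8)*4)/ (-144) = -574343/ 6355200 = -0.09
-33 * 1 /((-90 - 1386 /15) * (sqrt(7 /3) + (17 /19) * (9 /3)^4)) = 0.00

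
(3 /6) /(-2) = -0.25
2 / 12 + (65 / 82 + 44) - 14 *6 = -4802 / 123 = -39.04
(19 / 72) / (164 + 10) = 19 / 12528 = 0.00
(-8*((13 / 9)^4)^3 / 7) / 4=-46596170244962 / 1977006755367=-23.57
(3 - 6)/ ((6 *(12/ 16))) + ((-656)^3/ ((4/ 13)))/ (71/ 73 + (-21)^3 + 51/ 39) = 2612037601094/ 26359575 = 99092.55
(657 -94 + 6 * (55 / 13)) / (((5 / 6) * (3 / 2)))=30596 / 65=470.71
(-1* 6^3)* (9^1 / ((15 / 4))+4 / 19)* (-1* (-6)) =-321408 / 95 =-3383.24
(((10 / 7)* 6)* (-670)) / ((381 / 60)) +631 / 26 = -20343041 / 23114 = -880.12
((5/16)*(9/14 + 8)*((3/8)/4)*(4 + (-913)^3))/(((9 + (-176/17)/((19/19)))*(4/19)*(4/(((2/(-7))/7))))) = -446160873778785/64626688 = -6903662.98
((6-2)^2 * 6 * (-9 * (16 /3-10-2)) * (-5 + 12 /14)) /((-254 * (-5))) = -16704 /889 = -18.79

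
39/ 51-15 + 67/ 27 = -5395/ 459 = -11.75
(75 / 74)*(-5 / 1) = -375 / 74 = -5.07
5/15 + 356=1069/3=356.33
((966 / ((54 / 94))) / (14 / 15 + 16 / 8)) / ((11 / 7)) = 264845 / 726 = 364.80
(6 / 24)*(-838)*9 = -3771 / 2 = -1885.50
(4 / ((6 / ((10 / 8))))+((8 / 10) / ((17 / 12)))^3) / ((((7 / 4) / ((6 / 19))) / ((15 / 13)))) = 44810124 / 212364425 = 0.21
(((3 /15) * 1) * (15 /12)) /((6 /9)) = 0.38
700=700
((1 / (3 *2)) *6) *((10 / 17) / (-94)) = -5 / 799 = -0.01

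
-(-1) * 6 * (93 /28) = 279 /14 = 19.93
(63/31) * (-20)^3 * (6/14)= -216000/31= -6967.74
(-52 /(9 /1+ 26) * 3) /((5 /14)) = -312 /25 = -12.48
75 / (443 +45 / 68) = 5100 / 30169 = 0.17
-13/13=-1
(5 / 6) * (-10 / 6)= -25 / 18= -1.39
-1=-1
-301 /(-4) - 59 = 65 /4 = 16.25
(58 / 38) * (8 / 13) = 232 / 247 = 0.94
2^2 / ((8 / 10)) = 5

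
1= 1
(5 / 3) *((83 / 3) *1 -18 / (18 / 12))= 235 / 9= 26.11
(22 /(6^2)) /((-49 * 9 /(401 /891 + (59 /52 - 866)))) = 40050091 /33434856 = 1.20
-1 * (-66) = 66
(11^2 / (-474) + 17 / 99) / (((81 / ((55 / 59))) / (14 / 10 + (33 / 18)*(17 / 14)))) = -1990561 / 570841992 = -0.00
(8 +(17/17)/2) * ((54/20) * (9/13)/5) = 4131/1300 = 3.18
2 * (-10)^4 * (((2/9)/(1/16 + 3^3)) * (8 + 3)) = 7040000/3897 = 1806.52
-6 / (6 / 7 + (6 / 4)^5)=-0.71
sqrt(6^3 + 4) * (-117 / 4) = -117 * sqrt(55) / 2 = -433.85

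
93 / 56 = 1.66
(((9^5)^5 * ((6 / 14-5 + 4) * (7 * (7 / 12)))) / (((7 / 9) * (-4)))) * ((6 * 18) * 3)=174449211009120179071170507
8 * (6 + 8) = 112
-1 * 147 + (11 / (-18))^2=-47507 / 324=-146.63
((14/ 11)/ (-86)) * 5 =-35/ 473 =-0.07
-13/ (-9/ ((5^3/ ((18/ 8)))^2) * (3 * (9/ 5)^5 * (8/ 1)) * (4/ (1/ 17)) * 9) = 634765625/ 39516889878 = 0.02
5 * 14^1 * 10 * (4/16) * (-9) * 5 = -7875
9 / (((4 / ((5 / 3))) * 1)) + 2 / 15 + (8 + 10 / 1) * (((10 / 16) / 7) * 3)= 8.70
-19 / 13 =-1.46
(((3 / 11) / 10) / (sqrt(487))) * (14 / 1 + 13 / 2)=123 * sqrt(487) / 107140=0.03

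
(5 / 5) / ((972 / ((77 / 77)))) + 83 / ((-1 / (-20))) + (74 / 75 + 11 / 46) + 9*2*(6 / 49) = 45554885177 / 27386100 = 1663.43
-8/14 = -4/7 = -0.57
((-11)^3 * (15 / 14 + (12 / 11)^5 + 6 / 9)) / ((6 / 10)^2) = -555191675 / 45738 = -12138.52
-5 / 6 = -0.83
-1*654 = -654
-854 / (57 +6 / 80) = -34160 / 2283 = -14.96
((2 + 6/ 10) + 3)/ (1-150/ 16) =-224/ 335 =-0.67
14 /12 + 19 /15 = 73 /30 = 2.43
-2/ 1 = -2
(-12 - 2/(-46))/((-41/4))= 1100/943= 1.17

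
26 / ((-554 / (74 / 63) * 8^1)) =-481 / 69804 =-0.01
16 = 16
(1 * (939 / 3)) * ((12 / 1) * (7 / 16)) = 6573 / 4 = 1643.25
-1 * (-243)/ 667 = 243/ 667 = 0.36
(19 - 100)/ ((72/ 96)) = -108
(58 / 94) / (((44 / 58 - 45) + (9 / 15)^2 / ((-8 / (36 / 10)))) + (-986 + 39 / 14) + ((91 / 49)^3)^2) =-49471404500 / 79102646609797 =-0.00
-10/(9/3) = -10/3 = -3.33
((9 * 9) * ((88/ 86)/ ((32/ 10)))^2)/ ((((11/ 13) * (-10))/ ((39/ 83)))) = -2258685/ 4910944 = -0.46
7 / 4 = 1.75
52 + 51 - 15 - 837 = -749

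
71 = 71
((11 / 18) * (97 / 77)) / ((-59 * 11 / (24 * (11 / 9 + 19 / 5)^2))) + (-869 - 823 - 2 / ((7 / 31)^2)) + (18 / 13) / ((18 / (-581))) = -4461989969233 / 2511483975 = -1776.63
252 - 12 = 240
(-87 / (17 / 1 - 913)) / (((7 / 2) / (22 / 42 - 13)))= -3799 / 10976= -0.35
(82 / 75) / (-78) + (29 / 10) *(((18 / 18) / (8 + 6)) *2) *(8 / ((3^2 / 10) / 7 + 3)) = 223207 / 213525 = 1.05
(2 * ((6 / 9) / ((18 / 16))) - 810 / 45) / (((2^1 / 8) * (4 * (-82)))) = 227 / 1107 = 0.21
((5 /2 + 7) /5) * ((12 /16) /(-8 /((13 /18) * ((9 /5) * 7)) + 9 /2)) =5187 /13180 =0.39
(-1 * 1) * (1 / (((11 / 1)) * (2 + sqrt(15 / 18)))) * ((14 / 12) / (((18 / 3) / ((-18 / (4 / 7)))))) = 147 / 418 - 49 * sqrt(30) / 1672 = 0.19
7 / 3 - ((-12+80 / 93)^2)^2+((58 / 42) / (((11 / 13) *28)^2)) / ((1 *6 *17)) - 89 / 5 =-130173740563069799423 / 8444621499320160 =-15414.99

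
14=14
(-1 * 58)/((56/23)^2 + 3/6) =-61364/6801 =-9.02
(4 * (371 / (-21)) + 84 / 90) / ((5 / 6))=-2092 / 25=-83.68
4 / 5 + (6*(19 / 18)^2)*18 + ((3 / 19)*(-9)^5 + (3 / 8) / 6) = -41962627 / 4560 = -9202.33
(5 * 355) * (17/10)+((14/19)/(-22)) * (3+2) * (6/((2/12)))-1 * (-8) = 1262139/418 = 3019.47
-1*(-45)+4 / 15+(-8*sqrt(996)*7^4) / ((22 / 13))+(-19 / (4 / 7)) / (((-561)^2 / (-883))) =285514607 / 6294420 - 249704*sqrt(249) / 11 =-358160.34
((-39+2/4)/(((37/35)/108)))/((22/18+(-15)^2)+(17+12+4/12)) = -130977/8510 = -15.39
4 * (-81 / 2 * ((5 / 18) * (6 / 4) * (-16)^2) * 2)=-34560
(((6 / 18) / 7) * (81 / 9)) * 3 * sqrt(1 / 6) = 3 * sqrt(6) / 14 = 0.52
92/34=46/17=2.71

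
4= 4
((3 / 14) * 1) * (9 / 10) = 27 / 140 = 0.19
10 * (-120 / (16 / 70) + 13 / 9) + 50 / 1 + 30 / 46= -1073275 / 207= -5184.90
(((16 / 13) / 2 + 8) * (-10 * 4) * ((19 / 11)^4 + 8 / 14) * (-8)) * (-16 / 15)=-15905767424 / 570999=-27856.03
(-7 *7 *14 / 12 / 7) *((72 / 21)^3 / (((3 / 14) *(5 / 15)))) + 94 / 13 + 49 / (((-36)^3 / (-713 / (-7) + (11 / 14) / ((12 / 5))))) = -66973450837 / 14556672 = -4600.88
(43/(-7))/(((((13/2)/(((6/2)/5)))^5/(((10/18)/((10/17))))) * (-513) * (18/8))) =46784/1388867878125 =0.00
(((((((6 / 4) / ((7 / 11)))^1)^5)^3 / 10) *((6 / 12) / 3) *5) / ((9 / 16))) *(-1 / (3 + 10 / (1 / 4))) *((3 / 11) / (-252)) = 67271543769770393427 / 46825996762901479424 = 1.44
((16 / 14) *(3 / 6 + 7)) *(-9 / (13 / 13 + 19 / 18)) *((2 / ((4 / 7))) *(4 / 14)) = -9720 / 259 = -37.53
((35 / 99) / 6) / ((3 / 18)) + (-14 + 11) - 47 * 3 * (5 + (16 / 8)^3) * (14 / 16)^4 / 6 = -147380393 / 811008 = -181.72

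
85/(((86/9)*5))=153/86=1.78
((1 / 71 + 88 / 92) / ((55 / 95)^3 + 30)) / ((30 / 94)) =102192241 / 1014587799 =0.10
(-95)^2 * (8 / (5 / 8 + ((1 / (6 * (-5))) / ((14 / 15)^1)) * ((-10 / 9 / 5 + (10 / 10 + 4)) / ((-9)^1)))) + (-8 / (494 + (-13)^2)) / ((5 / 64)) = 112118.71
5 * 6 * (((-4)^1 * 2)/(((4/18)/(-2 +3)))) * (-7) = 7560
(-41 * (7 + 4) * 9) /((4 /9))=-36531 /4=-9132.75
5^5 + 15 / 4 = 12515 / 4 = 3128.75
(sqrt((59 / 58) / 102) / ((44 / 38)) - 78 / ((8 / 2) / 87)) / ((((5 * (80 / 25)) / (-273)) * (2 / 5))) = 4631445 / 64 - 8645 * sqrt(87261) / 694144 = 72362.65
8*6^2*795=228960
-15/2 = -7.50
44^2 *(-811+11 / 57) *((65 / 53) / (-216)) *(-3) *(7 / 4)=-24003980 / 513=-46791.38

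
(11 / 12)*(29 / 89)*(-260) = -20735 / 267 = -77.66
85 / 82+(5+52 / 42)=12527 / 1722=7.27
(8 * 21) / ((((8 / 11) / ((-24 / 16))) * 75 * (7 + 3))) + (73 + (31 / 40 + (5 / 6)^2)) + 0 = 666067 / 9000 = 74.01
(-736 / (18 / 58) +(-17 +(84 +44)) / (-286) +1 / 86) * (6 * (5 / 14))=-656325455 / 129129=-5082.71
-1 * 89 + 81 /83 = -7306 /83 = -88.02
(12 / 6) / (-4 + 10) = 1 / 3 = 0.33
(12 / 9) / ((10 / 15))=2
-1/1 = -1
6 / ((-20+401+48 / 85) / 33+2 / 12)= 33660 / 65801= 0.51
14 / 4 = 7 / 2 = 3.50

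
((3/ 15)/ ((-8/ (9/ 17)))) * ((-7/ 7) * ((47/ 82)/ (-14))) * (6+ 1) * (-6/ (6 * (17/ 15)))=1269/ 379168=0.00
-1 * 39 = -39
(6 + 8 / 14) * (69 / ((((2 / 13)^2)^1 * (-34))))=-563.45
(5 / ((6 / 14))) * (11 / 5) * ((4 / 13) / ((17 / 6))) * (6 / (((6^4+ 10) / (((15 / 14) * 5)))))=9900 / 144313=0.07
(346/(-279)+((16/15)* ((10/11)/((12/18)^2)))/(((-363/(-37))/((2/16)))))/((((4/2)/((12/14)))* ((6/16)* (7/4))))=-0.79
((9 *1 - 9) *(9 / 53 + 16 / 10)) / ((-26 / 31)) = 0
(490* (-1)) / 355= -1.38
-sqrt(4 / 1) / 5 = -2 / 5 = -0.40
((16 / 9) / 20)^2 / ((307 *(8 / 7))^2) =0.00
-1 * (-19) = 19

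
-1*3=-3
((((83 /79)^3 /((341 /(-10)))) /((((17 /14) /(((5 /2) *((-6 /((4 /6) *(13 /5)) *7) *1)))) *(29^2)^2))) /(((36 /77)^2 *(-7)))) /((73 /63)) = -1887683307125 /1395211605479087656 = -0.00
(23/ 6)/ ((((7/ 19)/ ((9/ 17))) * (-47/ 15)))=-19665/ 11186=-1.76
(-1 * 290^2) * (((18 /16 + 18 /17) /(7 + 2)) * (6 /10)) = -12243.97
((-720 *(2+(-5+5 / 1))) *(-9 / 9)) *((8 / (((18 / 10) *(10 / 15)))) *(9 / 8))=10800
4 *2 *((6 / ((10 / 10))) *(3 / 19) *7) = 1008 / 19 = 53.05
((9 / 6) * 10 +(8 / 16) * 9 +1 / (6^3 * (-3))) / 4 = 12635 / 2592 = 4.87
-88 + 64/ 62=-2696/ 31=-86.97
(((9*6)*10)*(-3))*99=-160380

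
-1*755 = -755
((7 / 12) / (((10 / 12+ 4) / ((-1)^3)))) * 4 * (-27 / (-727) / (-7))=54 / 21083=0.00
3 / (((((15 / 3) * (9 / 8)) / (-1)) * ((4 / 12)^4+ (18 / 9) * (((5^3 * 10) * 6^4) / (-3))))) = 216 / 437399995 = 0.00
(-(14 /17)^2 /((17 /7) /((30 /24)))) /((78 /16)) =-13720 /191607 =-0.07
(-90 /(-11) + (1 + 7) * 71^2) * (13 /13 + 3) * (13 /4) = 5768074 /11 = 524370.36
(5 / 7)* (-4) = -20 / 7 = -2.86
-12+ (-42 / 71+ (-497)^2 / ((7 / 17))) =42590515 / 71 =599866.41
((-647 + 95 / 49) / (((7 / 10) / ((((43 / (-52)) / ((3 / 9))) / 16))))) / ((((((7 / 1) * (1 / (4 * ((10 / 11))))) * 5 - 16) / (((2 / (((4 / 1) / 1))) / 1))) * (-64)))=849465 / 4851392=0.18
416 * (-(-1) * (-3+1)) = -832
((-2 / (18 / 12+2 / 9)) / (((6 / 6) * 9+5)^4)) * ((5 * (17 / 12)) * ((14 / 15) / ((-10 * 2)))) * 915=3111 / 340256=0.01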